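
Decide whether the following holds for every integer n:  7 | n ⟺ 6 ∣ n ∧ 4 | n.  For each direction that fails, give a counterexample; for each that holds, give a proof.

(⇒) This fails: take n = 7. Certainly 7 ∣ 7, but 6 ∤ 7.

(⇐) This fails: take n = 12. Both 6 ∣ 12 and 4 ∣ 12, yet 12 is not a multiple of 7 (since 12 = 1·7 + 5), so 7 ∤ 12.

Neither direction holds.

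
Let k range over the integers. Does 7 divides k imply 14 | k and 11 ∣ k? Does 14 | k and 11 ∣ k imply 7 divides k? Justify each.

Only the reverse direction holds.

(⟹) This fails: take k = 7. Certainly 7 ∣ 7, but 14 ∤ 7.

(⟸) Suppose 14 ∣ k and 11 ∣ k. Any common multiple of 14 and 11 is a multiple of their lcm; here gcd(14, 11) = 1, so lcm(14, 11) = 14·11 = 154, so 154 ∣ k. Since 7 ∣ 154, it follows that 7 ∣ k.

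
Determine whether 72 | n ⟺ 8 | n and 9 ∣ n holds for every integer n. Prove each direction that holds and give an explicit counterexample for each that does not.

(⇒) If 72 ∣ n, write n = 72q. Since 72 = 9·8, n = 8·(9q), so 8 ∣ n; and since 72 = 8·9, n = 9·(8q), so 9 ∣ n.

(⇐) Suppose 8 ∣ n and 9 ∣ n. Any common multiple of 8 and 9 is a multiple of their lcm; here gcd(8, 9) = 1, so lcm(8, 9) = 8·9 = 72, so 72 ∣ n.

Both directions hold.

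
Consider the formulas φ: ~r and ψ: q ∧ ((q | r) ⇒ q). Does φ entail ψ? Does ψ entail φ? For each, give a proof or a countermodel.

Both directions fail.

(→) This fails. Under q = F, r = F, the left side is true but the right side is false.

(←) This fails. Under q = T, r = T, the left side is false but the right side is true.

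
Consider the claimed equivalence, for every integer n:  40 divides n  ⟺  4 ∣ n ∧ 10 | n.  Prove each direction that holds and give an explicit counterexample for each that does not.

Forward direction. If 40 ∣ n, write n = 40q. Since 40 = 10·4, n = 4·(10q), so 4 ∣ n; and since 40 = 4·10, n = 10·(4q), so 10 ∣ n.

Converse. This fails: take n = 20. Both 4 ∣ 20 and 10 ∣ 20, yet 20 is not a multiple of 40 (since 20 = 0·40 + 20), so 40 ∤ 20.

Only the forward implication holds.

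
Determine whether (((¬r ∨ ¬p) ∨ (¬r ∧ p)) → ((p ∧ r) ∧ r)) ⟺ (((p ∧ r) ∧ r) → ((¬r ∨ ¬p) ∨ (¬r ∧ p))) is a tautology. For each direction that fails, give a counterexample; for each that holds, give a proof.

(→) This fails. Under r = T, p = T, the left side is true but the right side is false.

(←) This fails. Under r = F, p = F, the left side is false but the right side is true.

Both directions fail.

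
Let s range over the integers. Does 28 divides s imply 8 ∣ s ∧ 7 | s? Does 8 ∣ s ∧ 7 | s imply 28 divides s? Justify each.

(⇒) fails; (⇐) holds.

(→) This fails: take s = 28. Certainly 28 ∣ 28, but 8 ∤ 28.

(←) Suppose 8 ∣ s and 7 ∣ s. Any common multiple of 8 and 7 is a multiple of their lcm; here gcd(8, 7) = 1, so lcm(8, 7) = 8·7 = 56, so 56 ∣ s. Since 28 ∣ 56, it follows that 28 ∣ s.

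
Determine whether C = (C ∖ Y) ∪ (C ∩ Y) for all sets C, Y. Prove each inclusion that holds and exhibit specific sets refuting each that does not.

Reverse inclusion. Let x ∈ (C ∖ Y) ∪ (C ∩ Y). Then either x ∈ C and x ∉ Y; or x ∈ C ∩ Y. In each case x ∈ C, so (C ∖ Y) ∪ (C ∩ Y) ⊆ C.

Forward inclusion. Let x ∈ C. Then either x ∈ C and x ∉ Y; or x ∈ C ∩ Y. In each case x ∈ (C ∖ Y) ∪ (C ∩ Y), so C ⊆ (C ∖ Y) ∪ (C ∩ Y).

The two sets are equal.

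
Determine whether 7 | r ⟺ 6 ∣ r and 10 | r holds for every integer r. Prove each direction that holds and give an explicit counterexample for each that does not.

(⇒) This fails: take r = 7. Certainly 7 ∣ 7, but 6 ∤ 7.

(⇐) This fails: take r = 30. Both 6 ∣ 30 and 10 ∣ 30, yet 30 is not a multiple of 7 (since 30 = 4·7 + 2), so 7 ∤ 30.

Both directions fail.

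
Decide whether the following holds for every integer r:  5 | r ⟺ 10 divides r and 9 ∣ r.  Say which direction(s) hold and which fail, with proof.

The forward direction fails; the converse holds.

(⇒) This fails: take r = 5. Certainly 5 ∣ 5, but 10 ∤ 5.

(⇐) Suppose 10 ∣ r and 9 ∣ r. Any common multiple of 10 and 9 is a multiple of their lcm; here gcd(10, 9) = 1, so lcm(10, 9) = 10·9 = 90, so 90 ∣ r. Since 5 ∣ 90, it follows that 5 ∣ r.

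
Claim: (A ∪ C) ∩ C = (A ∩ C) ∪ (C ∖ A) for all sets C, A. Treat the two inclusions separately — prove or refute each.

(⟹) Let x ∈ (A ∪ C) ∩ C. Then either x ∈ C and x ∉ A; or x ∈ C ∩ A. In each case x ∈ (A ∩ C) ∪ (C ∖ A), so (A ∪ C) ∩ C ⊆ (A ∩ C) ∪ (C ∖ A).

(⟸) Let x ∈ (A ∩ C) ∪ (C ∖ A). Then either x ∈ C and x ∉ A; or x ∈ C ∩ A. In each case x ∈ (A ∪ C) ∩ C, so (A ∩ C) ∪ (C ∖ A) ⊆ (A ∪ C) ∩ C.

The two sets are equal.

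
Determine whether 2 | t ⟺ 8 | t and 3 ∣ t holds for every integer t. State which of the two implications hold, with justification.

(⟹) This fails: take t = 2. Certainly 2 ∣ 2, but 8 ∤ 2.

(⟸) Suppose 8 ∣ t and 3 ∣ t. Any common multiple of 8 and 3 is a multiple of their lcm; here gcd(8, 3) = 1, so lcm(8, 3) = 8·3 = 24, so 24 ∣ t. Since 2 ∣ 24, it follows that 2 ∣ t.

The forward direction fails; the converse holds.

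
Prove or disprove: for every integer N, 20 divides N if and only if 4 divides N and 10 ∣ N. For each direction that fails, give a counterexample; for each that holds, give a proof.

(→) If 20 ∣ N, write N = 20q. Since 20 = 5·4, N = 4·(5q), so 4 ∣ N; and since 20 = 2·10, N = 10·(2q), so 10 ∣ N.

(←) Suppose 4 ∣ N and 10 ∣ N. Any common multiple of 4 and 10 is a multiple of their lcm; here lcm(4, 10) = 4·10/gcd(4, 10) = 40/2 = 20, so 20 ∣ N.

Both directions hold; the statement is true.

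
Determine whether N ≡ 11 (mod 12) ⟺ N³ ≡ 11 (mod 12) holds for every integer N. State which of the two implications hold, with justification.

Equivalent; both directions hold.

Converse. Suppose N³ ≡ 11 (mod 12). The only residue r in {0, …, 11} with r³ ≡ 11 (mod 12) is r = 11, so N ≡ 11 (mod 12).

Forward direction. Suppose N ≡ 11 (mod 12). Write N = 12j + 11. Then (12j + 11)³ = 1728j³ + 4752j² + 4356j + 1331 = 12(144j³ + 396j² + 363j + 110) + 11, so N³ ≡ 11 (mod 12).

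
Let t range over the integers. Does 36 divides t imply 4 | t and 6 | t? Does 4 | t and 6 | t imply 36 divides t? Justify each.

Only the forward direction holds.

Forward direction. If 36 ∣ t, write t = 36q. Since 36 = 9·4, t = 4·(9q), so 4 ∣ t; and since 36 = 6·6, t = 6·(6q), so 6 ∣ t.

Converse. This fails: take t = 12. Both 4 ∣ 12 and 6 ∣ 12, yet 12 is not a multiple of 36 (since 12 = 0·36 + 12), so 36 ∤ 12.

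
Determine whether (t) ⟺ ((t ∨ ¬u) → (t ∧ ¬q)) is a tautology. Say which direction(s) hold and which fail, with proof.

Both directions fail.

(⇒) This fails. Under u = F, t = T, q = T, the left side is true but the right side is false.

(⇐) This fails. Under u = T, t = F, q = F, the left side is false but the right side is true.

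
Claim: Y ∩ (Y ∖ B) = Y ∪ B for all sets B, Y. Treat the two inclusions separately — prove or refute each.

Only the forward inclusion holds.

Reverse inclusion. This inclusion fails. Take B = {1}, Y = ∅; then 1 ∈ Y ∪ B but 1 ∉ Y ∩ (Y ∖ B).

Forward inclusion. Let x ∈ Y ∩ (Y ∖ B). Then x ∈ Y and x ∉ B, from which x ∈ Y ∪ B.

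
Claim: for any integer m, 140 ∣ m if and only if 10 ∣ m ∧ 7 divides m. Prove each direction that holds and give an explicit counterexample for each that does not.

(⟹) If 140 ∣ m, write m = 140q. Since 140 = 14·10, m = 10·(14q), so 10 ∣ m; and since 140 = 20·7, m = 7·(20q), so 7 ∣ m.

(⟸) This fails: take m = 70. Both 10 ∣ 70 and 7 ∣ 70, yet 70 is not a multiple of 140 (since 70 = 0·140 + 70), so 140 ∤ 70.

Only the forward implication holds.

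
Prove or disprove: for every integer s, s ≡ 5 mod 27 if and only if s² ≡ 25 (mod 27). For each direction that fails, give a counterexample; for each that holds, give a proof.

Only the forward direction holds.

(⇒) Suppose s ≡ 5 mod 27. Write s = 27j + 5. Then (27j + 5)² = 729j² + 270j + 25 = 27(27j² + 10j) + 25, so s² ≡ 25 (mod 27).

(⇐) This fails: take s = 22. Then 22² = 484 ≡ 25 (mod 27), yet 22 ≡ 22 (mod 27), not 5.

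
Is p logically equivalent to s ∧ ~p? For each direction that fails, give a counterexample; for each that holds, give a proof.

Neither direction holds.

(→) This fails. Under p = T, s = F, the left side is true but the right side is false.

(←) This fails. Under p = F, s = T, the left side is false but the right side is true.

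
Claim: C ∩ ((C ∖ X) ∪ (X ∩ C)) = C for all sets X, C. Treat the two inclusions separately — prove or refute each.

(⟹) Let x ∈ C ∩ ((C ∖ X) ∪ (X ∩ C)). Then either x ∈ C and x ∉ X; or x ∈ X ∩ C. In each case x ∈ C, so C ∩ ((C ∖ X) ∪ (X ∩ C)) ⊆ C.

(⟸) Let x ∈ C. Then either x ∈ C and x ∉ X; or x ∈ X ∩ C. In each case x ∈ C ∩ ((C ∖ X) ∪ (X ∩ C)), so C ⊆ C ∩ ((C ∖ X) ∪ (X ∩ C)).

Both inclusions hold; the sets are equal.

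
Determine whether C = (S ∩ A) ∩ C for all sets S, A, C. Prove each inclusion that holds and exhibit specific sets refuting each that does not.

(⊆) fails; (⊇) holds.

Forward inclusion. This inclusion fails. Take S = ∅, A = ∅, C = {1}; then 1 ∈ C but 1 ∉ (S ∩ A) ∩ C.

Reverse inclusion. Let x ∈ (S ∩ A) ∩ C. Then x ∈ S ∩ A ∩ C, from which x ∈ C.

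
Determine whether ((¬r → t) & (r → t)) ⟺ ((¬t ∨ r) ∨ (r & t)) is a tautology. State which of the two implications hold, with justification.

Neither direction holds.

(⟹) This fails. Under t = T, r = F, the left side is true but the right side is false.

(⟸) This fails. Under t = F, r = F, the left side is false but the right side is true.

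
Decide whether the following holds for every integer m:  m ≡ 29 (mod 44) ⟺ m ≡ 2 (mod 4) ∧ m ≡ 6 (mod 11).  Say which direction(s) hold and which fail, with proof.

Neither implication holds.

(⟹) This fails: m = 29 gives 29 ≡ 29 (mod 44) but 29 ≡ 1 (mod 4), so the conjunction on the right does not hold.

(⟸) This fails: m = 6 satisfies both congruences on the right (6 ≡ 2 mod 4 and 6 ≡ 6 mod 11) yet 6 ≡ 6 (mod 44), not 29.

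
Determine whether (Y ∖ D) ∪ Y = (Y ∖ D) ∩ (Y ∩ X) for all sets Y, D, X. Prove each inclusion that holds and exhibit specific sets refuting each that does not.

Forward inclusion. This inclusion fails. Take Y = {1}, D = ∅, X = ∅; then 1 ∈ (Y ∖ D) ∪ Y but 1 ∉ (Y ∖ D) ∩ (Y ∩ X).

Reverse inclusion. Let x ∈ (Y ∖ D) ∩ (Y ∩ X). Then x ∈ Y ∩ X and x ∉ D, from which x ∈ (Y ∖ D) ∪ Y.

Only the reverse inclusion holds.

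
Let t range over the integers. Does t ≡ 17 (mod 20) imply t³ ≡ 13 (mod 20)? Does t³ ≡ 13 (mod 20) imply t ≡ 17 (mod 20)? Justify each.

Forward direction. Suppose t ≡ 17 (mod 20). Write t = 20j + 17. Then (20j + 17)³ = 8000j³ + 20400j² + 17340j + 4913 = 20(400j³ + 1020j² + 867j + 245) + 13, so t³ ≡ 13 (mod 20).

Converse. Suppose t³ ≡ 13 (mod 20). The only residue r in {0, …, 19} with r³ ≡ 13 (mod 20) is r = 17, so t ≡ 17 (mod 20).

Both directions hold.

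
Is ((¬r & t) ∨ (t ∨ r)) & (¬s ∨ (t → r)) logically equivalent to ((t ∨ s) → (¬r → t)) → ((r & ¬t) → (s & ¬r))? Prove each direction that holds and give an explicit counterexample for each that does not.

(⟹) This fails. Under r = T, t = F, s = F, the left side is true but the right side is false.

(⟸) This fails. Under r = F, t = F, s = F, the left side is false but the right side is true.

Neither direction holds.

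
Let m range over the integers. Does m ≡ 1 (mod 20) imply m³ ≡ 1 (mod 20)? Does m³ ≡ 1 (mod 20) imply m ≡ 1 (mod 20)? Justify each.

Both directions hold.

(⟹) Suppose m ≡ 1 (mod 20). Write m = 20j + 1. Then (20j + 1)³ = 8000j³ + 1200j² + 60j + 1 = 20(400j³ + 60j² + 3j) + 1, so m³ ≡ 1 (mod 20).

(⟸) Conversely, suppose m³ ≡ 1 (mod 20). The only residue r in {0, …, 19} with r³ ≡ 1 (mod 20) is r = 1, so m ≡ 1 (mod 20).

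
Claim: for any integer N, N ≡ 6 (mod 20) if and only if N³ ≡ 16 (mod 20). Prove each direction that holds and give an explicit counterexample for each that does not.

Forward direction. Suppose N ≡ 6 (mod 20). Write N = 20j + 6. Then (20j + 6)³ = 8000j³ + 7200j² + 2160j + 216 = 20(400j³ + 360j² + 108j + 10) + 16, so N³ ≡ 16 (mod 20).

Converse. This fails: take N = 16. Then 16³ = 4096 ≡ 16 (mod 20), yet 16 ≡ 16 (mod 20), not 6.

Only the forward implication holds.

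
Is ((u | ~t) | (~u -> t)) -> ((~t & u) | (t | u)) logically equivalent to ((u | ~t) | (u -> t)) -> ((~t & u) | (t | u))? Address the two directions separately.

(→) Assume the antecedent. If t is true, the consequent reduces to true regardless of the other variables. If t is false, the antecedent forces (t = F, u = T), and the consequent holds there. Either way the consequent holds.

(←) Assume the antecedent. If t is true, the consequent reduces to true regardless of the other variables. If t is false, the antecedent forces (t = F, u = T), and the consequent holds there. Either way the consequent holds.

Both directions hold.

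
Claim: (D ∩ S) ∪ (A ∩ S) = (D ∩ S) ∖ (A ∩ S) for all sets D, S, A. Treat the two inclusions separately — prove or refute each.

The sets are not equal: only the reverse inclusion holds.

(⊆) This inclusion fails. Take D = ∅, S = {1}, A = {1}; then 1 ∈ (D ∩ S) ∪ (A ∩ S) but 1 ∉ (D ∩ S) ∖ (A ∩ S).

(⊇) Let x ∈ (D ∩ S) ∖ (A ∩ S). Then x ∈ D ∩ S and x ∉ A, from which x ∈ (D ∩ S) ∪ (A ∩ S).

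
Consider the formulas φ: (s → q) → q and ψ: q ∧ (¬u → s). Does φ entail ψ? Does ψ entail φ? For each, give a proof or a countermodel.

The forward direction fails; the converse holds.

Forward direction. This fails. Under u = F, q = T, s = F, the left side is true but the right side is false.

Converse. Assume the antecedent. If u is true, the antecedent forces (u = T, q = T, s = F) or (u = T, q = T, s = T), and (s → q) → q holds there. If u is false, the antecedent forces (u = F, q = T, s = T), and (s → q) → q holds there. Either way (s → q) → q holds.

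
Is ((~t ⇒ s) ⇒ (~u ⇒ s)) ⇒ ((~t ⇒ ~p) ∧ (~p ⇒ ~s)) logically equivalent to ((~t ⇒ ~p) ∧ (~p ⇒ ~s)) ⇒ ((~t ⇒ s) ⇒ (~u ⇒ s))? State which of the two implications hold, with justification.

[⇒] This fails. Under t = T, s = F, u = F, p = F, the left side is true but the right side is false.

[⇐] This fails. Under t = F, s = T, u = F, p = F, the left side is false but the right side is true.

(⇒) fails and (⇐) fails.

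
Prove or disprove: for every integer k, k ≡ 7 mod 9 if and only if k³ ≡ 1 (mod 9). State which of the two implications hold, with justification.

(⟹) Suppose k ≡ 7 mod 9. Write k = 9j + 7. Then (9j + 7)³ = 729j³ + 1701j² + 1323j + 343 = 9(81j³ + 189j² + 147j + 38) + 1, so k³ ≡ 1 (mod 9).

(⟸) This fails: take k = 1. Then 1³ = 1 ≡ 1 (mod 9), yet 1 ≡ 1 (mod 9), not 7.

Only the forward implication holds.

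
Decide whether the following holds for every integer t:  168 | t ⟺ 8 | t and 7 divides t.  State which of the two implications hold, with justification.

Only the forward direction holds.

(⟹) If 168 ∣ t, write t = 168q. Since 168 = 21·8, t = 8·(21q), so 8 ∣ t; and since 168 = 24·7, t = 7·(24q), so 7 ∣ t.

(⟸) This fails: take t = 56. Both 8 ∣ 56 and 7 ∣ 56, yet 56 is not a multiple of 168 (since 56 = 0·168 + 56), so 168 ∤ 56.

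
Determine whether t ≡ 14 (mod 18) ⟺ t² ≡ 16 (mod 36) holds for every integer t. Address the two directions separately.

[⇒] Suppose t ≡ 14 (mod 18). Working modulo 36, t ∈ {14, 32}; for each such r, r² ≡ 16 (mod 36).

[⇐] This fails: take t = 4. Then 4² = 16 ≡ 16 (mod 36), yet 4 ≡ 4 (mod 18), not 14.

Only the forward implication holds.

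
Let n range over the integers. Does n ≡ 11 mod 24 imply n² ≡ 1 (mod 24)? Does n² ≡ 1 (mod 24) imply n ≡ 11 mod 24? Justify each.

Only the forward implication holds.

(←) This fails: take n = 1. Then 1² = 1 ≡ 1 (mod 24), yet 1 ≡ 1 (mod 24), not 11.

(→) Suppose n ≡ 11 mod 24. Write n = 24j + 11. Then (24j + 11)² = 576j² + 528j + 121 = 24(24j² + 22j + 5) + 1, so n² ≡ 1 (mod 24).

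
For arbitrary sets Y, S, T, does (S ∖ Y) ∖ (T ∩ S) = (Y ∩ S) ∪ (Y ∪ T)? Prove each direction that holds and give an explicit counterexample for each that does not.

(⊆) fails and (⊇) fails.

(⟹) This inclusion fails. Take Y = ∅, S = {1}, T = ∅; then 1 ∈ (S ∖ Y) ∖ (T ∩ S) but 1 ∉ (Y ∩ S) ∪ (Y ∪ T).

(⟸) This inclusion fails. Take Y = {1}, S = ∅, T = ∅; then 1 ∈ (Y ∩ S) ∪ (Y ∪ T) but 1 ∉ (S ∖ Y) ∖ (T ∩ S).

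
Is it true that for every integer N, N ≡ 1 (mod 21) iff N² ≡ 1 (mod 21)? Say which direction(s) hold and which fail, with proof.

Only the forward direction holds.

Converse. This fails: take N = 8. Then 8² = 64 ≡ 1 (mod 21), yet 8 ≡ 8 (mod 21), not 1.

Forward direction. Suppose N ≡ 1 (mod 21). Write N = 21j + 1. Then (21j + 1)² = 441j² + 42j + 1 = 21(21j² + 2j) + 1, so N² ≡ 1 (mod 21).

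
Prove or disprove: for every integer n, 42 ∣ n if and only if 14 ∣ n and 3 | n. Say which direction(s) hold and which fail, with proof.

Both implications hold.

Forward direction. If 42 ∣ n, write n = 42q. Since 42 = 3·14, n = 14·(3q), so 14 ∣ n; and since 42 = 14·3, n = 3·(14q), so 3 ∣ n.

Converse. Suppose 14 ∣ n and 3 ∣ n. Any common multiple of 14 and 3 is a multiple of their lcm; here gcd(14, 3) = 1, so lcm(14, 3) = 14·3 = 42, so 42 ∣ n.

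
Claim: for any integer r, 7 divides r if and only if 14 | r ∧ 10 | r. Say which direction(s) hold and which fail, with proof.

(⟹) This fails: take r = 7. Certainly 7 ∣ 7, but 14 ∤ 7.

(⟸) Suppose 14 ∣ r and 10 ∣ r. Any common multiple of 14 and 10 is a multiple of their lcm; here lcm(14, 10) = 14·10/gcd(14, 10) = 140/2 = 70, so 70 ∣ r. Since 7 ∣ 70, it follows that 7 ∣ r.

Only the converse holds.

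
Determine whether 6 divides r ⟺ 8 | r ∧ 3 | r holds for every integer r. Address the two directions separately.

(⟸) Suppose 8 ∣ r and 3 ∣ r. Any common multiple of 8 and 3 is a multiple of their lcm; here gcd(8, 3) = 1, so lcm(8, 3) = 8·3 = 24, so 24 ∣ r. Since 6 ∣ 24, it follows that 6 ∣ r.

(⟹) This fails: take r = 6. Certainly 6 ∣ 6, but 8 ∤ 6.

(⇒) fails; (⇐) holds.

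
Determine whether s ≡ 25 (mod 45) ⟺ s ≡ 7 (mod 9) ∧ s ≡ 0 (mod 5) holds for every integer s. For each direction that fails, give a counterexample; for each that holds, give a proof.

The biconditional holds.

(⟸) If s ≡ 7 (mod 9) and s ≡ 0 (mod 5), then by the Chinese remainder theorem s ≡ 25 (mod 45). This is exactly s ≡ 25 (mod 45).

(⟹) Suppose s ≡ 25 (mod 45); write s = 45j + 25. Since 9 ∣ 45, reducing mod 9 gives s ≡ 25 ≡ 7 (mod 9); since 5 ∣ 45, reducing mod 5 gives s ≡ 25 ≡ 0 (mod 5).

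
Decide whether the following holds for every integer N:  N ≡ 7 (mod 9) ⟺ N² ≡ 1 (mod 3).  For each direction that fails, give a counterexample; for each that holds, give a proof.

The forward direction holds; the converse fails.

(→) Suppose N ≡ 7 (mod 9). Then N² ≡ 7² = 49 (mod 9), and since 3 ∣ 9, also N² ≡ 1 (mod 3).

(←) This fails: take N = 1. Then 1² = 1 ≡ 1 (mod 3), yet 1 ≡ 1 (mod 9), not 7.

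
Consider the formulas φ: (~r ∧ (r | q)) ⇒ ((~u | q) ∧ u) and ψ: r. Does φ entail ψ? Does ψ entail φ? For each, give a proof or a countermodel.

Forward direction. This fails. Under u = F, r = F, q = F, the left side is true but the right side is false.

Converse. Assume the antecedent. If u is true, the consequent reduces to true regardless of the other variables. If u is false, the antecedent forces (u = F, r = T, q = F) or (u = F, r = T, q = T), and the consequent holds there. Either way the consequent holds.

Only the converse holds.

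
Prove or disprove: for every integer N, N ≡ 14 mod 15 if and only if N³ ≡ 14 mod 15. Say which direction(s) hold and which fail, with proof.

Both directions hold; the statement is true.

[⇒] Suppose N ≡ 14 mod 15. Write N = 15j + 14. Then (15j + 14)³ = 3375j³ + 9450j² + 8820j + 2744 = 15(225j³ + 630j² + 588j + 182) + 14, so N³ ≡ 14 (mod 15).

[⇐] Conversely, suppose N³ ≡ 14 (mod 15). The only residue r in {0, …, 14} with r³ ≡ 14 (mod 15) is r = 14, so N ≡ 14 (mod 15).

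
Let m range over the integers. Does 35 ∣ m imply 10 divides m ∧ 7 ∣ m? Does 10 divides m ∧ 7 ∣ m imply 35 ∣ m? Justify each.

(→) This fails: take m = 35. Certainly 35 ∣ 35, but 10 ∤ 35.

(←) Suppose 10 ∣ m and 7 ∣ m. Any common multiple of 10 and 7 is a multiple of their lcm; here gcd(10, 7) = 1, so lcm(10, 7) = 10·7 = 70, so 70 ∣ m. Since 35 ∣ 70, it follows that 35 ∣ m.

Not equivalent: only (⇐) holds.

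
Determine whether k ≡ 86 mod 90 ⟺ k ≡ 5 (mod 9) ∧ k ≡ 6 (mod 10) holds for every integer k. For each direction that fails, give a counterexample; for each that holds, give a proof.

Both implications hold.

Converse. If k ≡ 5 (mod 9) and k ≡ 6 (mod 10), then by the Chinese remainder theorem k ≡ 86 (mod 90). This is exactly k ≡ 86 (mod 90).

Forward direction. Suppose k ≡ 86 (mod 90); write k = 90j + 86. Since 9 ∣ 90, reducing mod 9 gives k ≡ 86 ≡ 5 (mod 9); since 10 ∣ 90, reducing mod 10 gives k ≡ 86 ≡ 6 (mod 10).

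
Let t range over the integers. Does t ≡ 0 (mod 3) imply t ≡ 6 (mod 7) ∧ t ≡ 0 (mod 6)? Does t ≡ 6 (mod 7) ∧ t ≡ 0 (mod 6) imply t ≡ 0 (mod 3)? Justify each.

[⇐] If t ≡ 6 (mod 7) and t ≡ 0 (mod 6), then by the Chinese remainder theorem t ≡ 6 (mod 42). Since 6 ≡ 0 (mod 3) and 3 ∣ 42, we get t ≡ 0 (mod 3).

[⇒] This fails: t = 0 gives 0 ≡ 0 (mod 3) but 0 ≡ 0 (mod 7), so the conjunction on the right does not hold.

Not equivalent: only (⇐) holds.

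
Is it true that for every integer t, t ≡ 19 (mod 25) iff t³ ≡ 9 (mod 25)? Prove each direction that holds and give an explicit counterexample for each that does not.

[⇒] Suppose t ≡ 19 (mod 25). Write t = 25j + 19. Then (25j + 19)³ = 15625j³ + 35625j² + 27075j + 6859 = 25(625j³ + 1425j² + 1083j + 274) + 9, so t³ ≡ 9 (mod 25).

[⇐] Conversely, suppose t³ ≡ 9 (mod 25). The only residue r in {0, …, 24} with r³ ≡ 9 (mod 25) is r = 19, so t ≡ 19 (mod 25).

Both implications hold.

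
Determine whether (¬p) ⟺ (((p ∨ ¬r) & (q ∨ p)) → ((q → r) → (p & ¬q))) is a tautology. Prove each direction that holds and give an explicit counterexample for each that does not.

Not equivalent: only (⇒) holds.

Forward direction. Assume the antecedent. If q is true, the antecedent forces (q = T, r = F, p = F) or (q = T, r = T, p = F), and the consequent holds there. If q is false, the consequent reduces to true regardless of the other variables. Either way the consequent holds.

Converse. This fails. Under q = F, r = F, p = T, the left side is false but the right side is true.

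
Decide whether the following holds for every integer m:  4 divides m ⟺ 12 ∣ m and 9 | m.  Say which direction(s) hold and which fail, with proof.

(⇒) fails; (⇐) holds.

(⇒) This fails: take m = 4. Certainly 4 ∣ 4, but 12 ∤ 4.

(⇐) Suppose 12 ∣ m and 9 ∣ m. Any common multiple of 12 and 9 is a multiple of their lcm; here lcm(12, 9) = 12·9/gcd(12, 9) = 108/3 = 36, so 36 ∣ m. Since 4 ∣ 36, it follows that 4 ∣ m.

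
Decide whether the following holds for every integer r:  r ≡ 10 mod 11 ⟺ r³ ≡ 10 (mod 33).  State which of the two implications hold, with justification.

(⇒) fails; (⇐) holds.

(⟹) This fails: take r = 21. Then 21 ≡ 10 (mod 11), but 21³ = 9261 ≡ 21 (mod 33), not 10.

(⟸) Conversely, the residues r modulo 33 with r³ ≡ 10 (mod 33) are exactly {10}, and each is ≡ 10 (mod 11).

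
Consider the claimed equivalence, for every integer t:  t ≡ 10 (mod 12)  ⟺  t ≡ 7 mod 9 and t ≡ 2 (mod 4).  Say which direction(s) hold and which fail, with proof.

(⇒) This fails: t = 10 gives 10 ≡ 10 (mod 12) but 10 ≡ 1 (mod 9), so the conjunction on the right does not hold.

(⇐) Conversely, if t ≡ 7 (mod 9) and t ≡ 2 (mod 4), then by the Chinese remainder theorem t ≡ 34 (mod 36). Since 34 ≡ 10 (mod 12) and 12 ∣ 36, we get t ≡ 10 (mod 12).

Not equivalent: only (⇐) holds.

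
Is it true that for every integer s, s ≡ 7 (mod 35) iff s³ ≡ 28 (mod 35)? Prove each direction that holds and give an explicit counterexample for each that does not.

The biconditional holds.

(⇒) Suppose s ≡ 7 (mod 35). Write s = 35j + 7. Then (35j + 7)³ = 42875j³ + 25725j² + 5145j + 343 = 35(1225j³ + 735j² + 147j + 9) + 28, so s³ ≡ 28 (mod 35).

(⇐) Conversely, suppose s³ ≡ 28 (mod 35). The only residue r in {0, …, 34} with r³ ≡ 28 (mod 35) is r = 7, so s ≡ 7 (mod 35).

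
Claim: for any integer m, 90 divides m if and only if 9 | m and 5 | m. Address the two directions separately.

(←) This fails: take m = 45. Both 9 ∣ 45 and 5 ∣ 45, yet 45 is not a multiple of 90 (since 45 = 0·90 + 45), so 90 ∤ 45.

(→) If 90 ∣ m, write m = 90q. Since 90 = 10·9, m = 9·(10q), so 9 ∣ m; and since 90 = 18·5, m = 5·(18q), so 5 ∣ m.

Only the forward implication holds.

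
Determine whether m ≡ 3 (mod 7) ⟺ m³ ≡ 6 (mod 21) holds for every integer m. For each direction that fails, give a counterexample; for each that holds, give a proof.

Neither implication holds.

(⟹) This fails: take m = 10. Then 10 ≡ 3 (mod 7), but 10³ = 1000 ≡ 13 (mod 21), not 6.

(⟸) This fails: take m = 6. Then 6³ = 216 ≡ 6 (mod 21), yet 6 ≡ 6 (mod 7), not 3.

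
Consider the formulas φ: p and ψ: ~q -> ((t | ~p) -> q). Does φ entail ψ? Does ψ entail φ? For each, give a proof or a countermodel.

(⟹) This fails. Under q = F, t = T, p = T, the left side is true but the right side is false.

(⟸) This fails. Under q = T, t = F, p = F, the left side is false but the right side is true.

Neither direction holds.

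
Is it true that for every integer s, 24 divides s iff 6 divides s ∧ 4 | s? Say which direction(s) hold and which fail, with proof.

(⟹) If 24 ∣ s, write s = 24q. Since 24 = 4·6, s = 6·(4q), so 6 ∣ s; and since 24 = 6·4, s = 4·(6q), so 4 ∣ s.

(⟸) This fails: take s = 12. Both 6 ∣ 12 and 4 ∣ 12, yet 12 is not a multiple of 24 (since 12 = 0·24 + 12), so 24 ∤ 12.

Not equivalent: only (⇒) holds.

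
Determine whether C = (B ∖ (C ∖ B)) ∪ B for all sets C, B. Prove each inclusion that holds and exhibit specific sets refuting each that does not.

(⊆) fails and (⊇) fails.

(⟹) This inclusion fails. Take C = {1}, B = ∅; then 1 ∈ C but 1 ∉ (B ∖ (C ∖ B)) ∪ B.

(⟸) This inclusion fails. Take C = ∅, B = {1}; then 1 ∈ (B ∖ (C ∖ B)) ∪ B but 1 ∉ C.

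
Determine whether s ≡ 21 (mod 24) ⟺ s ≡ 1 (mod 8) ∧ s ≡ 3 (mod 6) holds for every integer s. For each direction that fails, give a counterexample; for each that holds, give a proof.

(⇒) This fails: s = 21 gives 21 ≡ 21 (mod 24) but 21 ≡ 5 (mod 8), so the conjunction on the right does not hold.

(⇐) This fails: s = 9 satisfies both congruences on the right (9 ≡ 1 mod 8 and 9 ≡ 3 mod 6) yet 9 ≡ 9 (mod 24), not 21.

Neither implication holds.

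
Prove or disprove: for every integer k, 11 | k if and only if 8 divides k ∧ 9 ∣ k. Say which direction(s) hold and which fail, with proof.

(⇒) This fails: take k = 11. Certainly 11 ∣ 11, but 8 ∤ 11.

(⇐) This fails: take k = 72. Both 8 ∣ 72 and 9 ∣ 72, yet 72 is not a multiple of 11 (since 72 = 6·11 + 6), so 11 ∤ 72.

Neither direction holds.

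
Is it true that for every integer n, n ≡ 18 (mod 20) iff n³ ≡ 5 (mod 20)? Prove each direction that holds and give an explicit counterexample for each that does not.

(→) This fails: take n = 18. Then 18 ≡ 18 (mod 20), but 18³ = 5832 ≡ 12 (mod 20), not 5.

(←) This fails: take n = 5. Then 5³ = 125 ≡ 5 (mod 20), yet 5 ≡ 5 (mod 20), not 18.

Neither implication holds.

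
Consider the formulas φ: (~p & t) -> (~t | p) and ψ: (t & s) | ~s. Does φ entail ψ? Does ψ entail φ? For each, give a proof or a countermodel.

Neither implication holds.

(⇒) This fails. Under t = F, p = F, s = T, the left side is true but the right side is false.

(⇐) This fails. Under t = T, p = F, s = F, the left side is false but the right side is true.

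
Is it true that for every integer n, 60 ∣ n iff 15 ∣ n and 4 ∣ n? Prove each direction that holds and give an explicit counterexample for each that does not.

Both directions hold.

(→) If 60 ∣ n, write n = 60q. Since 60 = 4·15, n = 15·(4q), so 15 ∣ n; and since 60 = 15·4, n = 4·(15q), so 4 ∣ n.

(←) Suppose 15 ∣ n and 4 ∣ n. Any common multiple of 15 and 4 is a multiple of their lcm; here gcd(15, 4) = 1, so lcm(15, 4) = 15·4 = 60, so 60 ∣ n.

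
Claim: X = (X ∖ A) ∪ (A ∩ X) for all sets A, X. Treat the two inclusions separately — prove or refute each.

Both inclusions hold.

Reverse inclusion. Let x ∈ (X ∖ A) ∪ (A ∩ X). Then either x ∈ X and x ∉ A; or x ∈ A ∩ X. In each case x ∈ X, so (X ∖ A) ∪ (A ∩ X) ⊆ X.

Forward inclusion. Let x ∈ X. Then either x ∈ X and x ∉ A; or x ∈ A ∩ X. In each case x ∈ (X ∖ A) ∪ (A ∩ X), so X ⊆ (X ∖ A) ∪ (A ∩ X).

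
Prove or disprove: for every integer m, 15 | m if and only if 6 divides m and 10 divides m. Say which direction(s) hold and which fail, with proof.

(⇐) Suppose 6 ∣ m and 10 ∣ m. Any common multiple of 6 and 10 is a multiple of their lcm; here lcm(6, 10) = 6·10/gcd(6, 10) = 60/2 = 30, so 30 ∣ m. Since 15 ∣ 30, it follows that 15 ∣ m.

(⇒) This fails: take m = 15. Certainly 15 ∣ 15, but 6 ∤ 15.

The forward direction fails; the converse holds.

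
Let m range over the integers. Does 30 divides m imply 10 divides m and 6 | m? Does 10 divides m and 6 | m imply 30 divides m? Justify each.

Both directions hold.

(→) If 30 ∣ m, write m = 30q. Since 30 = 3·10, m = 10·(3q), so 10 ∣ m; and since 30 = 5·6, m = 6·(5q), so 6 ∣ m.

(←) Suppose 10 ∣ m and 6 ∣ m. Any common multiple of 10 and 6 is a multiple of their lcm; here lcm(10, 6) = 10·6/gcd(10, 6) = 60/2 = 30, so 30 ∣ m.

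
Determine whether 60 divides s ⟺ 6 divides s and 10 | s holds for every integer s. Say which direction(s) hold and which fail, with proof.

Forward direction. If 60 ∣ s, write s = 60q. Since 60 = 10·6, s = 6·(10q), so 6 ∣ s; and since 60 = 6·10, s = 10·(6q), so 10 ∣ s.

Converse. This fails: take s = 30. Both 6 ∣ 30 and 10 ∣ 30, yet 30 is not a multiple of 60 (since 30 = 0·60 + 30), so 60 ∤ 30.

The forward direction holds; the converse fails.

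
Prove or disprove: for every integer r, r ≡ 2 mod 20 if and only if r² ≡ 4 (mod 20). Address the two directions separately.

Only the forward implication holds.

(⇒) Suppose r ≡ 2 mod 20. Write r = 20j + 2. Then (20j + 2)² = 400j² + 80j + 4 = 20(20j² + 4j) + 4, so r² ≡ 4 (mod 20).

(⇐) This fails: take r = 8. Then 8² = 64 ≡ 4 (mod 20), yet 8 ≡ 8 (mod 20), not 2.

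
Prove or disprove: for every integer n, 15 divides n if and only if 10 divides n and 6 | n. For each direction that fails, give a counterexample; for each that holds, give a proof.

(⟹) This fails: take n = 15. Certainly 15 ∣ 15, but 10 ∤ 15.

(⟸) Suppose 10 ∣ n and 6 ∣ n. Any common multiple of 10 and 6 is a multiple of their lcm; here lcm(10, 6) = 10·6/gcd(10, 6) = 60/2 = 30, so 30 ∣ n. Since 15 ∣ 30, it follows that 15 ∣ n.

(⇒) fails; (⇐) holds.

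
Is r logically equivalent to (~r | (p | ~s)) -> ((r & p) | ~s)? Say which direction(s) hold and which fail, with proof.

(⇒) holds; (⇐) fails.

(⟹) Assume the antecedent. If s is true, the antecedent forces (s = T, r = T, p = F) or (s = T, r = T, p = T), and the consequent holds there. If s is false, the consequent reduces to true regardless of the other variables. Either way the consequent holds.

(⟸) This fails. Under s = F, r = F, p = F, the left side is false but the right side is true.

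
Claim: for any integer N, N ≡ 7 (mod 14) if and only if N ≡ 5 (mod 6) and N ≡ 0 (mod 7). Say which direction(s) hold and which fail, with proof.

Only the converse holds.

(⇒) This fails: N = 21 gives 21 ≡ 7 (mod 14) but 21 ≡ 3 (mod 6), so the conjunction on the right does not hold.

(⇐) Conversely, if N ≡ 5 (mod 6) and N ≡ 0 (mod 7), then by the Chinese remainder theorem N ≡ 35 (mod 42). Since 35 ≡ 7 (mod 14) and 14 ∣ 42, we get N ≡ 7 (mod 14).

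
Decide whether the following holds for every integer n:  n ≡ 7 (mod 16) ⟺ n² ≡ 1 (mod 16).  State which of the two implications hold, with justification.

Not equivalent: only (⇒) holds.

(→) Suppose n ≡ 7 (mod 16). Write n = 16j + 7. Then (16j + 7)² = 256j² + 224j + 49 = 16(16j² + 14j + 3) + 1, so n² ≡ 1 (mod 16).

(←) This fails: take n = 1. Then 1² = 1 ≡ 1 (mod 16), yet 1 ≡ 1 (mod 16), not 7.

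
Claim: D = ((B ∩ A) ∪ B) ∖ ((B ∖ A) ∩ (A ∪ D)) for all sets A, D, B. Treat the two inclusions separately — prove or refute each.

Both inclusions fail.

(⟹) This inclusion fails. Take A = ∅, D = {1}, B = ∅; then 1 ∈ D but 1 ∉ ((B ∩ A) ∪ B) ∖ ((B ∖ A) ∩ (A ∪ D)).

(⟸) This inclusion fails. Take A = ∅, D = ∅, B = {1}; then 1 ∈ ((B ∩ A) ∪ B) ∖ ((B ∖ A) ∩ (A ∪ D)) but 1 ∉ D.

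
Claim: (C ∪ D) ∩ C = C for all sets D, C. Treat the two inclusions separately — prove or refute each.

Both inclusions hold; the sets are equal.

Forward inclusion. Let x ∈ (C ∪ D) ∩ C. Then either x ∈ C and x ∉ D; or x ∈ D ∩ C. In each case x ∈ C, so (C ∪ D) ∩ C ⊆ C.

Reverse inclusion. Let x ∈ C. Then either x ∈ C and x ∉ D; or x ∈ D ∩ C. In each case x ∈ (C ∪ D) ∩ C, so C ⊆ (C ∪ D) ∩ C.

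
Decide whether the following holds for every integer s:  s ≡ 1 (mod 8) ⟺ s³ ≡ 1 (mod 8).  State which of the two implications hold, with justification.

Forward direction. Suppose s ≡ 1 (mod 8). Write s = 8j + 1. Then (8j + 1)³ = 512j³ + 192j² + 24j + 1 = 8(64j³ + 24j² + 3j) + 1, so s³ ≡ 1 (mod 8).

Converse. For the converse, argue contrapositively. If s ≢ 1 (mod 8), then s is congruent to one of 0, 2, 3, 4, 5, 6, 7 modulo 8, and these give s³ ≡ 0, 0, 3, 0, 5, 0, 7 respectively — never 1.

Both implications hold.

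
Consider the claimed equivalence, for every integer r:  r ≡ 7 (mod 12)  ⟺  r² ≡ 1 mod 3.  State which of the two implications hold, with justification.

Not equivalent: only (⇒) holds.

[⇒] Suppose r ≡ 7 (mod 12). Then r² ≡ 7² = 49 (mod 12), and since 3 ∣ 12, also r² ≡ 1 (mod 3).

[⇐] This fails: take r = 1. Then 1² = 1 ≡ 1 (mod 3), yet 1 ≡ 1 (mod 12), not 7.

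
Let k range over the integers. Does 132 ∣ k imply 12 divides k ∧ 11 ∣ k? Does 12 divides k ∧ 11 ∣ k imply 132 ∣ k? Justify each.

Both directions hold; the statement is true.

Forward direction. If 132 ∣ k, write k = 132q. Since 132 = 11·12, k = 12·(11q), so 12 ∣ k; and since 132 = 12·11, k = 11·(12q), so 11 ∣ k.

Converse. Suppose 12 ∣ k and 11 ∣ k. Any common multiple of 12 and 11 is a multiple of their lcm; here gcd(12, 11) = 1, so lcm(12, 11) = 12·11 = 132, so 132 ∣ k.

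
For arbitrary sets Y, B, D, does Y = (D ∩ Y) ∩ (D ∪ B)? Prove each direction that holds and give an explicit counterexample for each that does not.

(⊆) This inclusion fails. Take Y = {1}, B = ∅, D = ∅; then 1 ∈ Y but 1 ∉ (D ∩ Y) ∩ (D ∪ B).

(⊇) Let x ∈ (D ∩ Y) ∩ (D ∪ B). Then either x ∈ Y ∩ D and x ∉ B; or x ∈ Y ∩ B ∩ D. In each case x ∈ Y, so (D ∩ Y) ∩ (D ∪ B) ⊆ Y.

The sets are not equal: only the reverse inclusion holds.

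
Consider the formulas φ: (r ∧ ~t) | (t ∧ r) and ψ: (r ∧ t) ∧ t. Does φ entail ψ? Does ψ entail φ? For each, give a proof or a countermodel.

(⇒) fails; (⇐) holds.

(⇒) This fails. Under r = T, t = F, the left side is true but the right side is false.

(⇐) Assume the antecedent. If r is true, (r ∧ ~t) | (t ∧ r) reduces to true regardless of the other variables. If r is false, the antecedent cannot hold. Either way (r ∧ ~t) | (t ∧ r) holds.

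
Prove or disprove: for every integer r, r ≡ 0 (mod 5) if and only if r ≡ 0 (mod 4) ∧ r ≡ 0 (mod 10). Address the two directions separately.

(⇒) This fails: r = 10 gives 10 ≡ 0 (mod 5) but 10 ≡ 2 (mod 4), so the conjunction on the right does not hold.

(⇐) Conversely, if r ≡ 0 (mod 4) and r ≡ 0 (mod 10), then by the Chinese remainder theorem r ≡ 0 (mod 20). Since 0 ≡ 0 (mod 5) and 5 ∣ 20, we get r ≡ 0 (mod 5).

Not equivalent: only (⇐) holds.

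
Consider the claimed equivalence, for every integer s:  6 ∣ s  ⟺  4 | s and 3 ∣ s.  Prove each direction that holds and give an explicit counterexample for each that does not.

(⟹) This fails: take s = 6. Certainly 6 ∣ 6, but 4 ∤ 6.

(⟸) Suppose 4 ∣ s and 3 ∣ s. Any common multiple of 4 and 3 is a multiple of their lcm; here gcd(4, 3) = 1, so lcm(4, 3) = 4·3 = 12, so 12 ∣ s. Since 6 ∣ 12, it follows that 6 ∣ s.

The forward direction fails; the converse holds.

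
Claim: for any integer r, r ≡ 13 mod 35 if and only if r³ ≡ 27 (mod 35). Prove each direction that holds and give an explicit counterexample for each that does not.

[⇐] This fails: take r = 3. Then 3³ = 27 ≡ 27 (mod 35), yet 3 ≡ 3 (mod 35), not 13.

[⇒] Suppose r ≡ 13 mod 35. Write r = 35j + 13. Then (35j + 13)³ = 42875j³ + 47775j² + 17745j + 2197 = 35(1225j³ + 1365j² + 507j + 62) + 27, so r³ ≡ 27 (mod 35).

The forward direction holds; the converse fails.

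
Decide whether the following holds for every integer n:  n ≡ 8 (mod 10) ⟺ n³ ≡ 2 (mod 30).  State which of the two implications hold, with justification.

Forward direction. This fails: take n = 18. Then 18 ≡ 8 (mod 10), but 18³ = 5832 ≡ 12 (mod 30), not 2.

Converse. The residues r modulo 30 with r³ ≡ 2 (mod 30) are exactly {8}, and each is ≡ 8 (mod 10).

Only the reverse direction holds.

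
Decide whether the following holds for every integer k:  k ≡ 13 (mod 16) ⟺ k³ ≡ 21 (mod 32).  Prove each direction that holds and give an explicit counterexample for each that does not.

(⟹) This fails: take k = 29. Then 29 ≡ 13 (mod 16), but 29³ = 24389 ≡ 5 (mod 32), not 21.

(⟸) Conversely, the residues r modulo 32 with r³ ≡ 21 (mod 32) are exactly {13}, and each is ≡ 13 (mod 16).

(⇒) fails; (⇐) holds.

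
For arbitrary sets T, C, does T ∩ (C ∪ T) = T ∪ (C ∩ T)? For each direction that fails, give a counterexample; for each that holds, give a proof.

(⊇) Let x ∈ T ∪ (C ∩ T). Then either x ∈ T and x ∉ C; or x ∈ T ∩ C. In each case x ∈ T ∩ (C ∪ T), so T ∪ (C ∩ T) ⊆ T ∩ (C ∪ T).

(⊆) Let x ∈ T ∩ (C ∪ T). Then either x ∈ T and x ∉ C; or x ∈ T ∩ C. In each case x ∈ T ∪ (C ∩ T), so T ∩ (C ∪ T) ⊆ T ∪ (C ∩ T).

The two sets are equal.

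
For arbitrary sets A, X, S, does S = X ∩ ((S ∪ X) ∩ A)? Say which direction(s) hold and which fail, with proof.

Both inclusions fail.

Forward inclusion. This inclusion fails. Take A = ∅, X = ∅, S = {1}; then 1 ∈ S but 1 ∉ X ∩ ((S ∪ X) ∩ A).

Reverse inclusion. This inclusion fails. Take A = {1}, X = {1}, S = ∅; then 1 ∈ X ∩ ((S ∪ X) ∩ A) but 1 ∉ S.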